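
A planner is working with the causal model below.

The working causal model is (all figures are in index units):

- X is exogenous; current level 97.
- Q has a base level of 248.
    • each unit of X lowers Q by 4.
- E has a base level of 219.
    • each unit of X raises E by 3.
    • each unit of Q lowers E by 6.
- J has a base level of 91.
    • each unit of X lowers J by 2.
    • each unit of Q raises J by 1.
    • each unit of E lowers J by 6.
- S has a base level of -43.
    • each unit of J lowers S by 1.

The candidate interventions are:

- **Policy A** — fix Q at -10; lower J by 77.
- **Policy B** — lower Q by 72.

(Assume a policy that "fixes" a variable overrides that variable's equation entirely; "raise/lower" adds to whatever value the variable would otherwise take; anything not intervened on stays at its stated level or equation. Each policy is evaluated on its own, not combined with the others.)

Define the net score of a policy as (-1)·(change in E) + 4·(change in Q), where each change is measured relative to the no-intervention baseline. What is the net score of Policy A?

1300

Baseline:
  X = 97
  Q = 248 − 4·97 = -140
  E = 219 + 3·97 − 6·(-140) = 1350
Policy A (Q := -10, J − 77):
  X = 97
  Q = -10
  E = 219 + 3·97 − 6·(-10) = 570
ΔE = 570 − 1350 = -780; ΔQ = -10 − (-140) = 130
Score = (-1)·(-780) + 4·130 = 1300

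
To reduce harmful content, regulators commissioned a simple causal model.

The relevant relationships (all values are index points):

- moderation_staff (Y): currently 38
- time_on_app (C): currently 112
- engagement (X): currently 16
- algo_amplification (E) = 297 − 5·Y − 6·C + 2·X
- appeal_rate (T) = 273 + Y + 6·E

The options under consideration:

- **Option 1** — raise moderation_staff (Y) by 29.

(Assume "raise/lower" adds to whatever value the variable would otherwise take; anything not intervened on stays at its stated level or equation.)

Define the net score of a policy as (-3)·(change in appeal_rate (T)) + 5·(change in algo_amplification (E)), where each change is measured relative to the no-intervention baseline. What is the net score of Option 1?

Baseline:
  Y = 38
  C = 112
  X = 16
  E = 297 − 5·38 − 6·112 + 2·16 = -533
  T = 273 + 38 + 6·(-533) = -2887
Option 1 (Y + 29):
  Y = 38 + 29 = 67
  C = 112
  X = 16
  E = 297 − 5·67 − 6·112 + 2·16 = -678
  T = 273 + 67 + 6·(-678) = -3728
ΔT = -3728 − (-2887) = -841; ΔE = -678 − (-533) = -145
Score = (-3)·(-841) + 5·(-145) = 1798

1798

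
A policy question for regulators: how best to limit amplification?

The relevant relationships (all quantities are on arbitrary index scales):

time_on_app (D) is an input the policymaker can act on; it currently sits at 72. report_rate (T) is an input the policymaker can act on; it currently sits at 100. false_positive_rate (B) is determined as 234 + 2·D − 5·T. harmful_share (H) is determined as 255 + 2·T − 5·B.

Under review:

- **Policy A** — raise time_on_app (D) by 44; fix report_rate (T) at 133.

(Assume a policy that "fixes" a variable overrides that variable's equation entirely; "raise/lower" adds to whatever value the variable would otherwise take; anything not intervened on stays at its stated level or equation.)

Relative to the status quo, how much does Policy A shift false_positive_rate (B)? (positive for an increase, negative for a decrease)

Baseline:
  D = 72
  T = 100
  B = 234 + 2·72 − 5·100 = -122
Policy A (D + 44, T := 133):
  D = 72 + 44 = 116
  T = 133
  B = 234 + 2·116 − 5·133 = -199
Change in B: -199 − (-122) = -77

-77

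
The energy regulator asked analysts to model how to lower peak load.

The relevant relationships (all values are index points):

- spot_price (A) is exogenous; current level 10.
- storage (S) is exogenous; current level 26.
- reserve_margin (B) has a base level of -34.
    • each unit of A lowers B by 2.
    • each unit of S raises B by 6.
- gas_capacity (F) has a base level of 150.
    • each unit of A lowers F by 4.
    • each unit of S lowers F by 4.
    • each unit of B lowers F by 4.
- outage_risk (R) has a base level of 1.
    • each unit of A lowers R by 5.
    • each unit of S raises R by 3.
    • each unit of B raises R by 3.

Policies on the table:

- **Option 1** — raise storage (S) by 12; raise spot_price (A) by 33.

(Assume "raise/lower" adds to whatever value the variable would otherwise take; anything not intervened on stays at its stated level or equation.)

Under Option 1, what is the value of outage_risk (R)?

Option 1 (S + 12, A + 33):
  A = 10 + 33 = 43
  S = 26 + 12 = 38
  B = -34 − 2·43 + 6·38 = 108
  R = 1 − 5·43 + 3·38 + 3·108 = 224

224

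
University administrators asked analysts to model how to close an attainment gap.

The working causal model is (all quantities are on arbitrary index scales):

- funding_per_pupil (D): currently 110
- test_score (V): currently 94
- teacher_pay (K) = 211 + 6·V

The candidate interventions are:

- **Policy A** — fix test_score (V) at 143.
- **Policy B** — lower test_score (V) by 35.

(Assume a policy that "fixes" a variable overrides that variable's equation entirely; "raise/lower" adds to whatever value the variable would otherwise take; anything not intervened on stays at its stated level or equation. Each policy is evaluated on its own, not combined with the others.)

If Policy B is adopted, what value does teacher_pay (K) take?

565

Policy B (V − 35):
  V = 94 − 35 = 59
  K = 211 + 6·59 = 565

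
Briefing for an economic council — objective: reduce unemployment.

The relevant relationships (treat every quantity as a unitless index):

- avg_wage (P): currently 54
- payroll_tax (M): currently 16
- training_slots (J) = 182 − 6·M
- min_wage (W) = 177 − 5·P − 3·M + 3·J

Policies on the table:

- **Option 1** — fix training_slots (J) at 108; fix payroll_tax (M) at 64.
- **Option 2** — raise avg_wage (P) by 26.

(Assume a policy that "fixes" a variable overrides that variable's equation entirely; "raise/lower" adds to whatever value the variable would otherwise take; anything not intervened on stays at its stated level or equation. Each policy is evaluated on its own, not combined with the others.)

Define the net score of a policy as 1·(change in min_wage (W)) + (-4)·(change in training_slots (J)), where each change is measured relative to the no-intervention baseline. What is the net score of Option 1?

Baseline:
  P = 54
  M = 16
  J = 182 − 6·16 = 86
  W = 177 − 5·54 − 3·16 + 3·86 = 117
Option 1 (J := 108, M := 64):
  P = 54
  M = 64
  J = 108
  W = 177 − 5·54 − 3·64 + 3·108 = 39
ΔW = 39 − 117 = -78; ΔJ = 108 − 86 = 22
Score = 1·(-78) + (-4)·22 = -166

-166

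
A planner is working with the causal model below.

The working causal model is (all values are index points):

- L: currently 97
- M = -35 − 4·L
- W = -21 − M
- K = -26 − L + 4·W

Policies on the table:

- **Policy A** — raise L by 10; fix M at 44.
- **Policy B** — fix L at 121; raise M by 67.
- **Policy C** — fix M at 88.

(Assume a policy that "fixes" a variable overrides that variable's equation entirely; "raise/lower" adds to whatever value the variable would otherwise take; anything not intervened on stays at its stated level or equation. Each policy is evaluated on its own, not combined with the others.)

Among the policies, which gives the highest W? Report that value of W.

431

Policy A (L + 10, M := 44):
  L = 97 + 10 = 107
  M = 44
  W = -21 − 44 = -65
Policy B (L := 121, M + 67):
  L = 121
  M = -35 − 4·121 (+67 from intervention) = -452
  W = -21 − (-452) = 431
Policy C (M := 88):
  L = 97
  M = 88
  W = -21 − 88 = -109
Comparing — Policy A: W=-65, Policy B: W=431, Policy C: W=-109. Highest is 431 (Policy B).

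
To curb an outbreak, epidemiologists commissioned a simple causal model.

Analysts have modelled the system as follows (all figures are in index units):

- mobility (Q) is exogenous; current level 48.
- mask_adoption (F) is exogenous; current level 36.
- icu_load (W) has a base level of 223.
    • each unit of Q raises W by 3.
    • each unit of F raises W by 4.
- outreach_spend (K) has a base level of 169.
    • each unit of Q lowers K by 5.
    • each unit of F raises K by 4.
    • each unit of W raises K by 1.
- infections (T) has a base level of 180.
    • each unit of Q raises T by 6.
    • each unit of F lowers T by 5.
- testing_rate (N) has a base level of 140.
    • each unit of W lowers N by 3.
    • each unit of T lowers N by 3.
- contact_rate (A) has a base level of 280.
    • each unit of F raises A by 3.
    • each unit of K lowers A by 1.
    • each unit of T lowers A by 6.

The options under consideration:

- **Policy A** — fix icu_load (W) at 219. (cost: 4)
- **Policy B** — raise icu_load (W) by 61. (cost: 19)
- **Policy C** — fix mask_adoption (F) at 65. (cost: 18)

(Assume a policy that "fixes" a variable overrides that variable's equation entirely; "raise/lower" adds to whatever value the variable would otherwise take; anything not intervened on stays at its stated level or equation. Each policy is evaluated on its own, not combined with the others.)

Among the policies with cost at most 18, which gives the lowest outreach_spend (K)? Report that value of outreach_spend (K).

Policy A (W := 219):
  Q = 48
  F = 36
  W = 219
  K = 169 − 5·48 + 4·36 + 219 = 292
Policy C (F := 65):
  Q = 48
  F = 65
  W = 223 + 3·48 + 4·65 = 627
  K = 169 − 5·48 + 4·65 + 627 = 816
Comparing — Policy A: K=292, Policy C: K=816. Lowest is 292 (Policy A).

292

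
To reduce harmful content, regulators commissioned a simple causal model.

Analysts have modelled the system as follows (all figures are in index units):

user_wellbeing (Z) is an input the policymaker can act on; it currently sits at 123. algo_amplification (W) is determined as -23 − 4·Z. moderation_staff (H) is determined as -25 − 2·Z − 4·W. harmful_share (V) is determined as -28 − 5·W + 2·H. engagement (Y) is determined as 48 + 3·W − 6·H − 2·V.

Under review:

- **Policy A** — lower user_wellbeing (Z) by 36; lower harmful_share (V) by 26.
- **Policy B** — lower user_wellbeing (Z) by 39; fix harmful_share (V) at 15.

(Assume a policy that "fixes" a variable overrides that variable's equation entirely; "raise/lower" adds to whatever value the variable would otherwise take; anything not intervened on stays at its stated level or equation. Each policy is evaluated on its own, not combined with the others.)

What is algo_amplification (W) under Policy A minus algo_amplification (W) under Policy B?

Policy A (Z − 36, V − 26):
  Z = 123 − 36 = 87
  W = -23 − 4·87 = -371
Policy B (Z − 39, V := 15):
  Z = 123 − 39 = 84
  W = -23 − 4·84 = -359
W: -371 − (-359) = -12

-12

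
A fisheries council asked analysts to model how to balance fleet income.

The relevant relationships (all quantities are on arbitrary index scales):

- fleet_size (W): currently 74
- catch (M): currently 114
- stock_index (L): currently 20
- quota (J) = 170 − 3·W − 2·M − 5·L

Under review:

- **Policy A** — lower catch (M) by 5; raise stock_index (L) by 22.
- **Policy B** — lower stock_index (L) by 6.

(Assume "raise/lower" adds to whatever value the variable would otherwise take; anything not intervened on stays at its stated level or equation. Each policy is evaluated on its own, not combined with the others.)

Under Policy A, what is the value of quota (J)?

Policy A (M − 5, L + 22):
  W = 74
  M = 114 − 5 = 109
  L = 20 + 22 = 42
  J = 170 − 3·74 − 2·109 − 5·42 = -480

-480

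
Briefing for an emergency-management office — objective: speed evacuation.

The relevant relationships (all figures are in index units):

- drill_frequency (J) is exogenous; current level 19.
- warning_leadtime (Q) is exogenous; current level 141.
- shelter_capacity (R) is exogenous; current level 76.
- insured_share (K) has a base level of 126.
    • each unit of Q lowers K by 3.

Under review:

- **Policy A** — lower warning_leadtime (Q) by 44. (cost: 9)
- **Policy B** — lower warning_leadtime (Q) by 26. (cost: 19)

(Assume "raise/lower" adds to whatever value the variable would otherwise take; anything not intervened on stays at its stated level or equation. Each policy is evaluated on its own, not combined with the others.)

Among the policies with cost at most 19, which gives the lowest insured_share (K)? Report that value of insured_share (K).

Policy A (Q − 44):
  Q = 141 − 44 = 97
  K = 126 − 3·97 = -165
Policy B (Q − 26):
  Q = 141 − 26 = 115
  K = 126 − 3·115 = -219
Comparing — Policy A: K=-165, Policy B: K=-219. Lowest is -219 (Policy B).

-219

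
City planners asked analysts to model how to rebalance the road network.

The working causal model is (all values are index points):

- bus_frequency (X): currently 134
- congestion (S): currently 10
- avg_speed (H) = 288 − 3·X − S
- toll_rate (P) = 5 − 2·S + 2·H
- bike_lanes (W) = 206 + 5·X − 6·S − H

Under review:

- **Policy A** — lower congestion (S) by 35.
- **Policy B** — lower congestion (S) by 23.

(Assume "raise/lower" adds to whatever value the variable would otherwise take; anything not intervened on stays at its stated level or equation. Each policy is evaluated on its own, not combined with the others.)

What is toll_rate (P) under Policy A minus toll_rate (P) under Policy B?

Policy A (S − 35):
  X = 134
  S = 10 − 35 = -25
  H = 288 − 3·134 − (-25) = -89
  P = 5 − 2·(-25) + 2·(-89) = -123
Policy B (S − 23):
  X = 134
  S = 10 − 23 = -13
  H = 288 − 3·134 − (-13) = -101
  P = 5 − 2·(-13) + 2·(-101) = -171
P: -123 − (-171) = 48

48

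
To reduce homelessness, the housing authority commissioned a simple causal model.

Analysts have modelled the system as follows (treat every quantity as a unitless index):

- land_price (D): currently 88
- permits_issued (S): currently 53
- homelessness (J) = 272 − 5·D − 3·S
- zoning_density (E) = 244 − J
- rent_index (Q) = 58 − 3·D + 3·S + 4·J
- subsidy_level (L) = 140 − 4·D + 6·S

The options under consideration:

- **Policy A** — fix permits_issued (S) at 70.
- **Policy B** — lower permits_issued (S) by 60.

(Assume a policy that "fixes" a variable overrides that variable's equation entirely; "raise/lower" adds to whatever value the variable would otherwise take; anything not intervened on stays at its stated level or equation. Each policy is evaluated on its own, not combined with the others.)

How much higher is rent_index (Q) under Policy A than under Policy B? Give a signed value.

-693

Policy A (S := 70):
  D = 88
  S = 70
  J = 272 − 5·88 − 3·70 = -378
  Q = 58 − 3·88 + 3·70 + 4·(-378) = -1508
Policy B (S − 60):
  D = 88
  S = 53 − 60 = -7
  J = 272 − 5·88 − 3·(-7) = -147
  Q = 58 − 3·88 + 3·(-7) + 4·(-147) = -815
Q: -1508 − (-815) = -693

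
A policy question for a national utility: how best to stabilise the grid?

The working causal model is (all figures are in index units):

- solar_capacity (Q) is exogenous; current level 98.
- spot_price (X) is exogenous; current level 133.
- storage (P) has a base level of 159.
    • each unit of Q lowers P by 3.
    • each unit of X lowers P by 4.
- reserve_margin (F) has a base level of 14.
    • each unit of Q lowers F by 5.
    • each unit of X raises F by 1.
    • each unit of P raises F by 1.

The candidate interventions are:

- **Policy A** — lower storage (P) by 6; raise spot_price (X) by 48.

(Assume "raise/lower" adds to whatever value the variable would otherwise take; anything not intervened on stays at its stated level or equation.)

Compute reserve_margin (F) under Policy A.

-1160

Policy A (P − 6, X + 48):
  Q = 98
  X = 133 + 48 = 181
  P = 159 − 3·98 − 4·181 (−6 from intervention) = -865
  F = 14 − 5·98 + 181 + (-865) = -1160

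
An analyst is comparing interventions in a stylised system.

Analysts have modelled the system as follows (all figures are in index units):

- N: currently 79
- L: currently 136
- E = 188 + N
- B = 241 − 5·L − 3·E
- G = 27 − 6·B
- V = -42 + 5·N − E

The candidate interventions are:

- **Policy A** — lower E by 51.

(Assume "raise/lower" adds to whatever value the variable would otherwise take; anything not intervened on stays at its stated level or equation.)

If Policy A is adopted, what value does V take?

137

Policy A (E − 51):
  N = 79
  E = 188 + 79 (−51 from intervention) = 216
  V = -42 + 5·79 − 216 = 137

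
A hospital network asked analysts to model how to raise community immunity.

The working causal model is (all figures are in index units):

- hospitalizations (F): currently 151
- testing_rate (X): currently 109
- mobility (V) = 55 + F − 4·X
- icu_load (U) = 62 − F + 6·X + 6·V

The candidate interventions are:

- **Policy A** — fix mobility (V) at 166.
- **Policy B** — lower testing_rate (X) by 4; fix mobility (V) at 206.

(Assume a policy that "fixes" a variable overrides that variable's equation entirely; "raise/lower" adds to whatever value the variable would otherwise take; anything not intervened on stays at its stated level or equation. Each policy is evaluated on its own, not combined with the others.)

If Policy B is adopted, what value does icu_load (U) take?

Policy B (X − 4, V := 206):
  F = 151
  X = 109 − 4 = 105
  V = 206
  U = 62 − 151 + 6·105 + 6·206 = 1777

1777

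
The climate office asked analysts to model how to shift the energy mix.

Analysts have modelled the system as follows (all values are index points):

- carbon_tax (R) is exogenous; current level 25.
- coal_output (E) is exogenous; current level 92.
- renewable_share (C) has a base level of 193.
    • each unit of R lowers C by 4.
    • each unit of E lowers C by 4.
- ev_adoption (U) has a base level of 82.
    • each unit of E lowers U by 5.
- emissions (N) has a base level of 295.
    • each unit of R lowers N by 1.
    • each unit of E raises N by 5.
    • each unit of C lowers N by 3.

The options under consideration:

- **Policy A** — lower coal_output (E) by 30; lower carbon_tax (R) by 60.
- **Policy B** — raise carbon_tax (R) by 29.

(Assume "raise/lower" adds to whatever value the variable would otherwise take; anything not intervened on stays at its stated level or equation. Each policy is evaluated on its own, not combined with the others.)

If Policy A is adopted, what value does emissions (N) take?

385

Policy A (E − 30, R − 60):
  R = 25 − 60 = -35
  E = 92 − 30 = 62
  C = 193 − 4·(-35) − 4·62 = 85
  N = 295 − (-35) + 5·62 − 3·85 = 385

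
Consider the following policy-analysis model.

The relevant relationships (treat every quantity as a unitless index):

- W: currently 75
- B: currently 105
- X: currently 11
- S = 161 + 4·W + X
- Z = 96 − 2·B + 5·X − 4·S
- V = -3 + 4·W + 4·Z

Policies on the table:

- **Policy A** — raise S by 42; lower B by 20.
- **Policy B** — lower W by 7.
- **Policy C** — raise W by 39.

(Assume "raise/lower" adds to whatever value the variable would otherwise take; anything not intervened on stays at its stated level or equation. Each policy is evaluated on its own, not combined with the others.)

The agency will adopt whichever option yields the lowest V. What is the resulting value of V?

-9831

Policy A (S + 42, B − 20):
  W = 75
  B = 105 − 20 = 85
  X = 11
  S = 161 + 4·75 + 11 (+42 from intervention) = 514
  Z = 96 − 2·85 + 5·11 − 4·514 = -2075
  V = -3 + 4·75 + 4·(-2075) = -8003
Policy B (W − 7):
  W = 75 − 7 = 68
  B = 105
  X = 11
  S = 161 + 4·68 + 11 = 444
  Z = 96 − 2·105 + 5·11 − 4·444 = -1835
  V = -3 + 4·68 + 4·(-1835) = -7071
Policy C (W + 39):
  W = 75 + 39 = 114
  B = 105
  X = 11
  S = 161 + 4·114 + 11 = 628
  Z = 96 − 2·105 + 5·11 − 4·628 = -2571
  V = -3 + 4·114 + 4·(-2571) = -9831
Comparing — Policy A: V=-8003, Policy B: V=-7071, Policy C: V=-9831. Lowest is -9831 (Policy C).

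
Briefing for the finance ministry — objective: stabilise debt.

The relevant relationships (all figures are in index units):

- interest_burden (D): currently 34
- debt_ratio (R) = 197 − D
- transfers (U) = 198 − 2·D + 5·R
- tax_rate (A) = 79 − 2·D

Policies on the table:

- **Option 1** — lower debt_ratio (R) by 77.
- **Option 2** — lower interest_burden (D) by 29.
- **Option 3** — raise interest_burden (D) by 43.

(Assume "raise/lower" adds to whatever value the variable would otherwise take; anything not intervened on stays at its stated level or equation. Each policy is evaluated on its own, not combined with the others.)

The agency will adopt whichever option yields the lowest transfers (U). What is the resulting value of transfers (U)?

Option 1 (R − 77):
  D = 34
  R = 197 − 34 (−77 from intervention) = 86
  U = 198 − 2·34 + 5·86 = 560
Option 2 (D − 29):
  D = 34 − 29 = 5
  R = 197 − 5 = 192
  U = 198 − 2·5 + 5·192 = 1148
Option 3 (D + 43):
  D = 34 + 43 = 77
  R = 197 − 77 = 120
  U = 198 − 2·77 + 5·120 = 644
Comparing — Option 1: U=560, Option 2: U=1148, Option 3: U=644. Lowest is 560 (Option 1).

560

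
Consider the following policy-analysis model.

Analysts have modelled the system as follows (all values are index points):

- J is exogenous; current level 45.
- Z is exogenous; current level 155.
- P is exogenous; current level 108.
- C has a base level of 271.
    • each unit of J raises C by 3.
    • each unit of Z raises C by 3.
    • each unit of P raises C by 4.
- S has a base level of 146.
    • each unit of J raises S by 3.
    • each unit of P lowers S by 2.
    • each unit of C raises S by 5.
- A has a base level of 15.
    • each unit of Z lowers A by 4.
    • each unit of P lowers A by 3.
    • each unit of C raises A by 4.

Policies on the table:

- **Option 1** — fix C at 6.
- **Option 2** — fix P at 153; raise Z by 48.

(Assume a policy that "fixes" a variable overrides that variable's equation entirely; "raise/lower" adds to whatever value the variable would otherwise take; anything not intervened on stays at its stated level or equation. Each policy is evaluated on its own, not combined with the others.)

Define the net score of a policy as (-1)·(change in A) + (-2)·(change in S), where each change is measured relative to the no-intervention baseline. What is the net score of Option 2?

Baseline:
  J = 45
  Z = 155
  P = 108
  C = 271 + 3·45 + 3·155 + 4·108 = 1303
  S = 146 + 3·45 − 2·108 + 5·1303 = 6580
  A = 15 − 4·155 − 3·108 + 4·1303 = 4283
Option 2 (P := 153, Z + 48):
  J = 45
  Z = 155 + 48 = 203
  P = 153
  C = 271 + 3·45 + 3·203 + 4·153 = 1627
  S = 146 + 3·45 − 2·153 + 5·1627 = 8110
  A = 15 − 4·203 − 3·153 + 4·1627 = 5252
ΔA = 5252 − 4283 = 969; ΔS = 8110 − 6580 = 1530
Score = (-1)·969 + (-2)·1530 = -4029

-4029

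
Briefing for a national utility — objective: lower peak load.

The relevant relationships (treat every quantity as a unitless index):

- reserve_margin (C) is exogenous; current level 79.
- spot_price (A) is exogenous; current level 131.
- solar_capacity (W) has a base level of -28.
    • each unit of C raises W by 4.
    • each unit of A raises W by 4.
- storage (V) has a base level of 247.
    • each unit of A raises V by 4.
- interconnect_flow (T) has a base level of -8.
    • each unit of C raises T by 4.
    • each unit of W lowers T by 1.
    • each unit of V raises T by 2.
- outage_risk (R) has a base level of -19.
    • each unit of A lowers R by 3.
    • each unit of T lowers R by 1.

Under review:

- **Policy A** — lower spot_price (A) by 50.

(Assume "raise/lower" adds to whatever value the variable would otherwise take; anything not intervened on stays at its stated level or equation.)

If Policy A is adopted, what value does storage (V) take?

Policy A (A − 50):
  A = 131 − 50 = 81
  V = 247 + 4·81 = 571

571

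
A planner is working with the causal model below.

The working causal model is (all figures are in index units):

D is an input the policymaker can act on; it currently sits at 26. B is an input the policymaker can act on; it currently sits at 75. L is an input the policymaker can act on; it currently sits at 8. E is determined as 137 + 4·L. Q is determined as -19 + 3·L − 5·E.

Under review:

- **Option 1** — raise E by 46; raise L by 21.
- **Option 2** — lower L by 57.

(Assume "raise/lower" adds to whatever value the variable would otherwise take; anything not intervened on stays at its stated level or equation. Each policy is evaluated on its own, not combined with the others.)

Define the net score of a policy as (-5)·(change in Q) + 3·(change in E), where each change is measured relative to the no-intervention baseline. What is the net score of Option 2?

Baseline:
  L = 8
  E = 137 + 4·8 = 169
  Q = -19 + 3·8 − 5·169 = -840
Option 2 (L − 57):
  L = 8 − 57 = -49
  E = 137 + 4·(-49) = -59
  Q = -19 + 3·(-49) − 5·(-59) = 129
ΔQ = 129 − (-840) = 969; ΔE = -59 − 169 = -228
Score = (-5)·969 + 3·(-228) = -5529

-5529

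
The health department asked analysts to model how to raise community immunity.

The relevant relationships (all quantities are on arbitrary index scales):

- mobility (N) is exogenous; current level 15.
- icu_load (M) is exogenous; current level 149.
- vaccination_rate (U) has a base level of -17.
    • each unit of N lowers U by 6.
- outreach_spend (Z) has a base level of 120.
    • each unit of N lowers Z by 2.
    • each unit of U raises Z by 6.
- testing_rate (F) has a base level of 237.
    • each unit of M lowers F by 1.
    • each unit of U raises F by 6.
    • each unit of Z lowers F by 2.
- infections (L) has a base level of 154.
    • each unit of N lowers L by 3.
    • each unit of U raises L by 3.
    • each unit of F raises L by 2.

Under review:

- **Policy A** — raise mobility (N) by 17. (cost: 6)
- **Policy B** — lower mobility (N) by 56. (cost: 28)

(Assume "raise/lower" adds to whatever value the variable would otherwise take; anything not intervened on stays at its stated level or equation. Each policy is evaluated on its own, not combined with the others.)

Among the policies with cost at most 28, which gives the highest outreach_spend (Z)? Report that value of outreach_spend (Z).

1576

Policy A (N + 17):
  N = 15 + 17 = 32
  U = -17 − 6·32 = -209
  Z = 120 − 2·32 + 6·(-209) = -1198
Policy B (N − 56):
  N = 15 − 56 = -41
  U = -17 − 6·(-41) = 229
  Z = 120 − 2·(-41) + 6·229 = 1576
Comparing — Policy A: Z=-1198, Policy B: Z=1576. Highest is 1576 (Policy B).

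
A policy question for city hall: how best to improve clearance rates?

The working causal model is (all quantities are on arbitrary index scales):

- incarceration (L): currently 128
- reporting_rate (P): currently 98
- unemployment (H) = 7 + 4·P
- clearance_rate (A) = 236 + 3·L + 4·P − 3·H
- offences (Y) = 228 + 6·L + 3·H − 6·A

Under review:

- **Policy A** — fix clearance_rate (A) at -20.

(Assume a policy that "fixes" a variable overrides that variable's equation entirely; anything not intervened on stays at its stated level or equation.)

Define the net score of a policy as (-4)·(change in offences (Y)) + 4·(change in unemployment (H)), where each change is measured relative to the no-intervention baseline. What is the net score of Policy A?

3960

Baseline:
  L = 128
  P = 98
  H = 7 + 4·98 = 399
  A = 236 + 3·128 + 4·98 − 3·399 = -185
  Y = 228 + 6·128 + 3·399 − 6·(-185) = 3303
Policy A (A := -20):
  L = 128
  P = 98
  H = 7 + 4·98 = 399
  A = -20
  Y = 228 + 6·128 + 3·399 − 6·(-20) = 2313
ΔY = 2313 − 3303 = -990; ΔH = 399 − 399 = 0
Score = (-4)·(-990) + 4·0 = 3960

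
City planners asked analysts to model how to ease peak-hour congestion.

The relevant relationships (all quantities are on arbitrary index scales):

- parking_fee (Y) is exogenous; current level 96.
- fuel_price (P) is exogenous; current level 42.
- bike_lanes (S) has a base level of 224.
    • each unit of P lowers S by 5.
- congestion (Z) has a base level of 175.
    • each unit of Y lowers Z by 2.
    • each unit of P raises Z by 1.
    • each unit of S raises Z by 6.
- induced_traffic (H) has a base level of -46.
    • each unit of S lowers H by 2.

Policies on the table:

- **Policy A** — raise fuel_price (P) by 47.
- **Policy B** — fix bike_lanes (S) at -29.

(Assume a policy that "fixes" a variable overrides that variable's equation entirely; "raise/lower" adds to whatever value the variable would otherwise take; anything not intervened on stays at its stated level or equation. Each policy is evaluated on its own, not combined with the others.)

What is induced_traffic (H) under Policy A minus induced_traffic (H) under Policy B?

Policy A (P + 47):
  P = 42 + 47 = 89
  S = 224 − 5·89 = -221
  H = -46 − 2·(-221) = 396
Policy B (S := -29):
  P = 42
  S = -29
  H = -46 − 2·(-29) = 12
H: 396 − 12 = 384

384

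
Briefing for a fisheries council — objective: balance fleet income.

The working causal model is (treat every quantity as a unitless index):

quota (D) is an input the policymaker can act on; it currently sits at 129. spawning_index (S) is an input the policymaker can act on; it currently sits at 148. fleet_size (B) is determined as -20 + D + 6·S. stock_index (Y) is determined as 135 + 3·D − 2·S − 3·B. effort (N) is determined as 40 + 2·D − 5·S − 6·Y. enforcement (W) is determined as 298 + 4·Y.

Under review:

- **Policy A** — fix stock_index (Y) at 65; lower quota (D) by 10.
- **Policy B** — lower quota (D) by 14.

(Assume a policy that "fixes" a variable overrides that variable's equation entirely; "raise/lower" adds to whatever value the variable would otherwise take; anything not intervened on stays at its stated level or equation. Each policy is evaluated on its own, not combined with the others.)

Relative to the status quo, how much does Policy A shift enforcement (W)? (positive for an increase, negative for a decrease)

11320

Baseline:
  D = 129
  S = 148
  B = -20 + 129 + 6·148 = 997
  Y = 135 + 3·129 − 2·148 − 3·997 = -2765
  W = 298 + 4·(-2765) = -10762
Policy A (Y := 65, D − 10):
  D = 129 − 10 = 119
  S = 148
  B = -20 + 119 + 6·148 = 987
  Y = 65
  W = 298 + 4·65 = 558
Change in W: 558 − (-10762) = 11320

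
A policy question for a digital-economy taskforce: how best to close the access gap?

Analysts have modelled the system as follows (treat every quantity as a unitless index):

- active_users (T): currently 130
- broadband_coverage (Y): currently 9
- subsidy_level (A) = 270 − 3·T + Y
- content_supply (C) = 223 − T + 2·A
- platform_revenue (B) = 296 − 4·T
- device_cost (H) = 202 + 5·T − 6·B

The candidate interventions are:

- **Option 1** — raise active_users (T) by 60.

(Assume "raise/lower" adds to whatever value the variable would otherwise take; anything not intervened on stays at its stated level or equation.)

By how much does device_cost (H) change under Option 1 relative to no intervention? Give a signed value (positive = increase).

1740

Baseline:
  T = 130
  B = 296 − 4·130 = -224
  H = 202 + 5·130 − 6·(-224) = 2196
Option 1 (T + 60):
  T = 130 + 60 = 190
  B = 296 − 4·190 = -464
  H = 202 + 5·190 − 6·(-464) = 3936
Change in H: 3936 − 2196 = 1740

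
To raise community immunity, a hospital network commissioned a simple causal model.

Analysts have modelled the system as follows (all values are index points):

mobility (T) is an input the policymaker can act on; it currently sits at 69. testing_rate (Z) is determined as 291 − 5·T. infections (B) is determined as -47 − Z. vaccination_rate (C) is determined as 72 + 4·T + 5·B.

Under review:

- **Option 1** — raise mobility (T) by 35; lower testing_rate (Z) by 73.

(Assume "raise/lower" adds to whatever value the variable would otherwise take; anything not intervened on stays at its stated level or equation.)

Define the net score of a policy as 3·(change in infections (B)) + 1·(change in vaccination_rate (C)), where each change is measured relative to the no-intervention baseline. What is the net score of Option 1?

Baseline:
  T = 69
  Z = 291 − 5·69 = -54
  B = -47 − (-54) = 7
  C = 72 + 4·69 + 5·7 = 383
Option 1 (T + 35, Z − 73):
  T = 69 + 35 = 104
  Z = 291 − 5·104 (−73 from intervention) = -302
  B = -47 − (-302) = 255
  C = 72 + 4·104 + 5·255 = 1763
ΔB = 255 − 7 = 248; ΔC = 1763 − 383 = 1380
Score = 3·248 + 1·1380 = 2124

2124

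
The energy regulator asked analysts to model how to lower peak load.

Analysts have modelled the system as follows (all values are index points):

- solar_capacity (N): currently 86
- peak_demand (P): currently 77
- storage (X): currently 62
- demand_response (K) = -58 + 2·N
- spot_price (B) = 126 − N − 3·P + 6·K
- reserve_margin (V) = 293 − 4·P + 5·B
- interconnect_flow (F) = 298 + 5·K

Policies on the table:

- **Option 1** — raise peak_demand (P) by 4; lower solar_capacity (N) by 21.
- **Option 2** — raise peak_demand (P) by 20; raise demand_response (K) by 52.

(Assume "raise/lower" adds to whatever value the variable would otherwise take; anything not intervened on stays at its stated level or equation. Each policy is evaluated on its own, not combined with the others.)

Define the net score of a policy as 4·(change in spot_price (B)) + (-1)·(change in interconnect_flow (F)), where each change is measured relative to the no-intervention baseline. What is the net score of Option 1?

Baseline:
  N = 86
  P = 77
  K = -58 + 2·86 = 114
  B = 126 − 86 − 3·77 + 6·114 = 493
  F = 298 + 5·114 = 868
Option 1 (P + 4, N − 21):
  N = 86 − 21 = 65
  P = 77 + 4 = 81
  K = -58 + 2·65 = 72
  B = 126 − 65 − 3·81 + 6·72 = 250
  F = 298 + 5·72 = 658
ΔB = 250 − 493 = -243; ΔF = 658 − 868 = -210
Score = 4·(-243) + (-1)·(-210) = -762

-762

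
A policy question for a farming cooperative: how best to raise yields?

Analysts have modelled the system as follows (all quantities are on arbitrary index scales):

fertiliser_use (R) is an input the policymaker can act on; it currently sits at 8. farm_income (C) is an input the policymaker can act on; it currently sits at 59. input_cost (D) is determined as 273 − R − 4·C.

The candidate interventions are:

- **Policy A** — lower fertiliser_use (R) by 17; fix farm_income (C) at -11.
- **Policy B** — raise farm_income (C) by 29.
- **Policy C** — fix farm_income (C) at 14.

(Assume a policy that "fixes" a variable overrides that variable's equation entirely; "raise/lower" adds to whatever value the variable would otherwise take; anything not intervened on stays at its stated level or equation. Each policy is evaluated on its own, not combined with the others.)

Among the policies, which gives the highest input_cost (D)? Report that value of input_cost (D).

326

Policy A (R − 17, C := -11):
  R = 8 − 17 = -9
  C = -11
  D = 273 − (-9) − 4·(-11) = 326
Policy B (C + 29):
  R = 8
  C = 59 + 29 = 88
  D = 273 − 8 − 4·88 = -87
Policy C (C := 14):
  R = 8
  C = 14
  D = 273 − 8 − 4·14 = 209
Comparing — Policy A: D=326, Policy B: D=-87, Policy C: D=209. Highest is 326 (Policy A).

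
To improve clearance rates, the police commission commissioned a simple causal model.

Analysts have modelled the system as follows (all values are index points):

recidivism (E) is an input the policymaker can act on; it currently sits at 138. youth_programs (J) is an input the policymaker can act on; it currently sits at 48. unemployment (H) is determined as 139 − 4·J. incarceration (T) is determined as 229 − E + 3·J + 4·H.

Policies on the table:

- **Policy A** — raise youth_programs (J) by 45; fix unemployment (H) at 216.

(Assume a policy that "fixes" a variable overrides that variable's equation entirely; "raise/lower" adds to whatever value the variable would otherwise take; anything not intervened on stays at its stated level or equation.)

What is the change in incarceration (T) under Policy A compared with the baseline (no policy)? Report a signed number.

Baseline:
  E = 138
  J = 48
  H = 139 − 4·48 = -53
  T = 229 − 138 + 3·48 + 4·(-53) = 23
Policy A (J + 45, H := 216):
  E = 138
  J = 48 + 45 = 93
  H = 216
  T = 229 − 138 + 3·93 + 4·216 = 1234
Change in T: 1234 − 23 = 1211

1211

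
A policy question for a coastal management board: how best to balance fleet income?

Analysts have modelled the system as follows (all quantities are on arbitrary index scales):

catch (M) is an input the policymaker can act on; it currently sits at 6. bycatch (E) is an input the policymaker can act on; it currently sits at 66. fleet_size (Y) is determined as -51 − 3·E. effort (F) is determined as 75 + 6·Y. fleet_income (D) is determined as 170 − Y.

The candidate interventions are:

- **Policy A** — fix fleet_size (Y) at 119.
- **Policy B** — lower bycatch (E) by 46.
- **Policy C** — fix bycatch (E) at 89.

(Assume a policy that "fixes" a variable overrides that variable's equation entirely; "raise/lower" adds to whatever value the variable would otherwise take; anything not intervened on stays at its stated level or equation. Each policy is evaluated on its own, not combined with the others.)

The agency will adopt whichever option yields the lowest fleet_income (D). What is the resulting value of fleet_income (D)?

51

Policy A (Y := 119):
  E = 66
  Y = 119
  D = 170 − 119 = 51
Policy B (E − 46):
  E = 66 − 46 = 20
  Y = -51 − 3·20 = -111
  D = 170 − (-111) = 281
Policy C (E := 89):
  E = 89
  Y = -51 − 3·89 = -318
  D = 170 − (-318) = 488
Comparing — Policy A: D=51, Policy B: D=281, Policy C: D=488. Lowest is 51 (Policy A).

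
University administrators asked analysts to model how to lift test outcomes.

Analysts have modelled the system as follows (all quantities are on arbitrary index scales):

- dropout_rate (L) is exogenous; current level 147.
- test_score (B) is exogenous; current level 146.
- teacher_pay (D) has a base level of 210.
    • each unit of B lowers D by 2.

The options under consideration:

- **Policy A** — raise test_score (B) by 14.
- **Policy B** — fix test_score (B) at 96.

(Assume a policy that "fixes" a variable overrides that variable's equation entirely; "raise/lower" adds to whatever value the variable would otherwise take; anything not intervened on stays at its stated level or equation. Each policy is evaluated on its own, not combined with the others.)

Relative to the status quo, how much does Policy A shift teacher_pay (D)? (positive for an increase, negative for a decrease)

Baseline:
  B = 146
  D = 210 − 2·146 = -82
Policy A (B + 14):
  B = 146 + 14 = 160
  D = 210 − 2·160 = -110
Change in D: -110 − (-82) = -28

-28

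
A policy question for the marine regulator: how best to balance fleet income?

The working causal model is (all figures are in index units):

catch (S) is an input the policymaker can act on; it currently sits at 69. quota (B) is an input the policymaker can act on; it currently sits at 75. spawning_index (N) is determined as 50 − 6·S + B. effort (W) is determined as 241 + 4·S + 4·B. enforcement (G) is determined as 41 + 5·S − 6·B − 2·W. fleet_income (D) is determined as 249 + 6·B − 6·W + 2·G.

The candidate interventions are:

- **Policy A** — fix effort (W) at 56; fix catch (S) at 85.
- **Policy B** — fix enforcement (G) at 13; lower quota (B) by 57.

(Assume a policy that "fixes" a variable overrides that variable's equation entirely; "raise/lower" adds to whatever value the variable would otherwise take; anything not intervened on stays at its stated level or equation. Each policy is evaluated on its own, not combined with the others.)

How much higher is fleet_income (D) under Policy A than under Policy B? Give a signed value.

3322

Policy A (W := 56, S := 85):
  S = 85
  B = 75
  W = 56
  G = 41 + 5·85 − 6·75 − 2·56 = -96
  D = 249 + 6·75 − 6·56 + 2·(-96) = 171
Policy B (G := 13, B − 57):
  S = 69
  B = 75 − 57 = 18
  W = 241 + 4·69 + 4·18 = 589
  G = 13
  D = 249 + 6·18 − 6·589 + 2·13 = -3151
D: 171 − (-3151) = 3322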